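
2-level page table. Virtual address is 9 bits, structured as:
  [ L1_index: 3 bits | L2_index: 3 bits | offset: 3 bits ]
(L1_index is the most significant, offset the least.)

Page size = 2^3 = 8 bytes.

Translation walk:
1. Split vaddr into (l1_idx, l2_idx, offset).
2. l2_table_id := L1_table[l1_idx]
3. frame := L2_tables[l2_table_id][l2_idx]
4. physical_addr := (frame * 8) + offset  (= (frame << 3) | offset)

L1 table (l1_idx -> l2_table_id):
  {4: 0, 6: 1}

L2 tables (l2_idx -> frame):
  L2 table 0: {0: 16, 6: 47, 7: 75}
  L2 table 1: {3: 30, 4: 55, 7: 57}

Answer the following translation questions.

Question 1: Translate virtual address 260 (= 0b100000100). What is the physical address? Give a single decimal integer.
Answer: 132

Derivation:
vaddr = 260 = 0b100000100
Split: l1_idx=4, l2_idx=0, offset=4
L1[4] = 0
L2[0][0] = 16
paddr = 16 * 8 + 4 = 132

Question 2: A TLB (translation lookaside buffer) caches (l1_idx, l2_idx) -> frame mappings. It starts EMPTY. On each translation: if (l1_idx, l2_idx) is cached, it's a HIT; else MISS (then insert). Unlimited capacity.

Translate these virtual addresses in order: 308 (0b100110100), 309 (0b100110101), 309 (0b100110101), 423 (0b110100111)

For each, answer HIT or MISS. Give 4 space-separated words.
Answer: MISS HIT HIT MISS

Derivation:
vaddr=308: (4,6) not in TLB -> MISS, insert
vaddr=309: (4,6) in TLB -> HIT
vaddr=309: (4,6) in TLB -> HIT
vaddr=423: (6,4) not in TLB -> MISS, insert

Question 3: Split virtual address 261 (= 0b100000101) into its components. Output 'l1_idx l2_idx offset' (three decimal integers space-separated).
vaddr = 261 = 0b100000101
  top 3 bits -> l1_idx = 4
  next 3 bits -> l2_idx = 0
  bottom 3 bits -> offset = 5

Answer: 4 0 5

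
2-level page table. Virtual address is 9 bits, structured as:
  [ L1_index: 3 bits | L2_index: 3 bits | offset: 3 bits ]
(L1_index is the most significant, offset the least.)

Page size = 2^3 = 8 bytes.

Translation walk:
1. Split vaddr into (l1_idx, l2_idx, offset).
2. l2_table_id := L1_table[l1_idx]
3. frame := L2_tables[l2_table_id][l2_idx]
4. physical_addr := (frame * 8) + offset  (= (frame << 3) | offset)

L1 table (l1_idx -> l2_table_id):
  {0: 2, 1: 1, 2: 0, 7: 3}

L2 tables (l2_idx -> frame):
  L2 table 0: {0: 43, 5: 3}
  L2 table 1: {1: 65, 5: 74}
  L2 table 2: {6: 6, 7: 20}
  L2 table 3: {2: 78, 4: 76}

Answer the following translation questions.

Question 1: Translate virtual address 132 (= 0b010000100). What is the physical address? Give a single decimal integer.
vaddr = 132 = 0b010000100
Split: l1_idx=2, l2_idx=0, offset=4
L1[2] = 0
L2[0][0] = 43
paddr = 43 * 8 + 4 = 348

Answer: 348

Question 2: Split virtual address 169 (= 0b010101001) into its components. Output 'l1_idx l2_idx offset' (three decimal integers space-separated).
Answer: 2 5 1

Derivation:
vaddr = 169 = 0b010101001
  top 3 bits -> l1_idx = 2
  next 3 bits -> l2_idx = 5
  bottom 3 bits -> offset = 1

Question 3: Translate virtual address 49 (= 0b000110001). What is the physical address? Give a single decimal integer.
vaddr = 49 = 0b000110001
Split: l1_idx=0, l2_idx=6, offset=1
L1[0] = 2
L2[2][6] = 6
paddr = 6 * 8 + 1 = 49

Answer: 49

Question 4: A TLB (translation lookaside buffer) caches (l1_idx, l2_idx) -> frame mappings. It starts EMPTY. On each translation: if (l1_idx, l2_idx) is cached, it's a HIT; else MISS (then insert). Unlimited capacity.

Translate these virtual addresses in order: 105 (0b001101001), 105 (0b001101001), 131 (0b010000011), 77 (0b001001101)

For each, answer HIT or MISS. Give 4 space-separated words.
Answer: MISS HIT MISS MISS

Derivation:
vaddr=105: (1,5) not in TLB -> MISS, insert
vaddr=105: (1,5) in TLB -> HIT
vaddr=131: (2,0) not in TLB -> MISS, insert
vaddr=77: (1,1) not in TLB -> MISS, insert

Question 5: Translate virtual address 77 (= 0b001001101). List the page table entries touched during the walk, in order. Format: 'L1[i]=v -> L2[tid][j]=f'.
vaddr = 77 = 0b001001101
Split: l1_idx=1, l2_idx=1, offset=5

Answer: L1[1]=1 -> L2[1][1]=65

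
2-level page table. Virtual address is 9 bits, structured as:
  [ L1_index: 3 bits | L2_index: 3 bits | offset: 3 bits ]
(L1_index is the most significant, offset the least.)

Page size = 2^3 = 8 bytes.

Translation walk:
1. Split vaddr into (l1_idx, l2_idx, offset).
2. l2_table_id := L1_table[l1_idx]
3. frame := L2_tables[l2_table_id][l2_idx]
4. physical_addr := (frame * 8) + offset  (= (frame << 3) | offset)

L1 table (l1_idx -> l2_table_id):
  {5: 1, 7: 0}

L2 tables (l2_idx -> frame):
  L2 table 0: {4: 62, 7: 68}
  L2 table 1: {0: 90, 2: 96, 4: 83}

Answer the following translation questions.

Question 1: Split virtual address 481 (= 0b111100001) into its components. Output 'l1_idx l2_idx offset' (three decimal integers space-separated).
Answer: 7 4 1

Derivation:
vaddr = 481 = 0b111100001
  top 3 bits -> l1_idx = 7
  next 3 bits -> l2_idx = 4
  bottom 3 bits -> offset = 1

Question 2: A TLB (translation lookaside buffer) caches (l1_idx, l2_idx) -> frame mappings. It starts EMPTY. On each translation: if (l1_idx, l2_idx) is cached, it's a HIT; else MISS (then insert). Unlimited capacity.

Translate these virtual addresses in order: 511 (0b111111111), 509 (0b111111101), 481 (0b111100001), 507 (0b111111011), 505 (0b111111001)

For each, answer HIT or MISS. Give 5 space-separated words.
Answer: MISS HIT MISS HIT HIT

Derivation:
vaddr=511: (7,7) not in TLB -> MISS, insert
vaddr=509: (7,7) in TLB -> HIT
vaddr=481: (7,4) not in TLB -> MISS, insert
vaddr=507: (7,7) in TLB -> HIT
vaddr=505: (7,7) in TLB -> HIT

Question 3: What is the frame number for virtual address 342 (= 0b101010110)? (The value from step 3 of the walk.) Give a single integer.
vaddr = 342: l1_idx=5, l2_idx=2
L1[5] = 1; L2[1][2] = 96

Answer: 96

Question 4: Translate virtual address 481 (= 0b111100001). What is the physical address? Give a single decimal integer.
Answer: 497

Derivation:
vaddr = 481 = 0b111100001
Split: l1_idx=7, l2_idx=4, offset=1
L1[7] = 0
L2[0][4] = 62
paddr = 62 * 8 + 1 = 497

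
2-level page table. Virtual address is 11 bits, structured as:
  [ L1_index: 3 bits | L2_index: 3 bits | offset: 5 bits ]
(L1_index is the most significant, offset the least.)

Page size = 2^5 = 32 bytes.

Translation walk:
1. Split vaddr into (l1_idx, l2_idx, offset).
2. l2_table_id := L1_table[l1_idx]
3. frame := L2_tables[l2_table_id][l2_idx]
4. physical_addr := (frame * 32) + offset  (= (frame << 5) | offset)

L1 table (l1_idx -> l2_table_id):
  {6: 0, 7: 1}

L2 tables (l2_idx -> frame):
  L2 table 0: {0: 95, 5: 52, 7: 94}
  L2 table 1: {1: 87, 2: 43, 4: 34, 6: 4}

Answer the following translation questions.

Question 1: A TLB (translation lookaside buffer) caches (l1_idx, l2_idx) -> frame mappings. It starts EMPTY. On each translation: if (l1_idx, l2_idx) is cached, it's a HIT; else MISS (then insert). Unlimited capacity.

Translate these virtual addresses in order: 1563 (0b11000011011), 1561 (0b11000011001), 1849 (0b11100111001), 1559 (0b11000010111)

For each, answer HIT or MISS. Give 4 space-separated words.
Answer: MISS HIT MISS HIT

Derivation:
vaddr=1563: (6,0) not in TLB -> MISS, insert
vaddr=1561: (6,0) in TLB -> HIT
vaddr=1849: (7,1) not in TLB -> MISS, insert
vaddr=1559: (6,0) in TLB -> HIT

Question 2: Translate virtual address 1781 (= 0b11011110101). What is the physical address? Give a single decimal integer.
Answer: 3029

Derivation:
vaddr = 1781 = 0b11011110101
Split: l1_idx=6, l2_idx=7, offset=21
L1[6] = 0
L2[0][7] = 94
paddr = 94 * 32 + 21 = 3029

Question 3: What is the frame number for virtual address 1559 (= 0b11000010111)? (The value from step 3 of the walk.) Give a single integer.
Answer: 95

Derivation:
vaddr = 1559: l1_idx=6, l2_idx=0
L1[6] = 0; L2[0][0] = 95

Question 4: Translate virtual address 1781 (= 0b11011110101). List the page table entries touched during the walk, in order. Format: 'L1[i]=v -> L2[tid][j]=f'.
Answer: L1[6]=0 -> L2[0][7]=94

Derivation:
vaddr = 1781 = 0b11011110101
Split: l1_idx=6, l2_idx=7, offset=21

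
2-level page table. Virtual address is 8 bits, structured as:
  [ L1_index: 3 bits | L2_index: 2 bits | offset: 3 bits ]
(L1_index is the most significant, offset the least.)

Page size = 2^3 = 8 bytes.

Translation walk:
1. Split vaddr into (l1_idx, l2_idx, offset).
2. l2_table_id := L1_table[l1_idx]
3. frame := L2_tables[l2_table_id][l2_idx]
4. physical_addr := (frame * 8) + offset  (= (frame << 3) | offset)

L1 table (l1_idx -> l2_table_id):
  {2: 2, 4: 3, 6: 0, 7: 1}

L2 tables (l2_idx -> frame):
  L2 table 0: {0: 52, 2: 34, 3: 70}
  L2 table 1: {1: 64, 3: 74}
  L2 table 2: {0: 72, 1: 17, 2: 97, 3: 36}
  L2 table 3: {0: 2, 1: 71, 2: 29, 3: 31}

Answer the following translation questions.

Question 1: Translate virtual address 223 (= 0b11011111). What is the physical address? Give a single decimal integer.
vaddr = 223 = 0b11011111
Split: l1_idx=6, l2_idx=3, offset=7
L1[6] = 0
L2[0][3] = 70
paddr = 70 * 8 + 7 = 567

Answer: 567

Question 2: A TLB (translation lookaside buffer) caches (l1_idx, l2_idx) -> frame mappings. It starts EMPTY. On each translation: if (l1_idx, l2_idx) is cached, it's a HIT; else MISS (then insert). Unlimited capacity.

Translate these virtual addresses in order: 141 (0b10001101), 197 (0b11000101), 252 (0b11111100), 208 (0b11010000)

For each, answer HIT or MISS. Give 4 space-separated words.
Answer: MISS MISS MISS MISS

Derivation:
vaddr=141: (4,1) not in TLB -> MISS, insert
vaddr=197: (6,0) not in TLB -> MISS, insert
vaddr=252: (7,3) not in TLB -> MISS, insert
vaddr=208: (6,2) not in TLB -> MISS, insert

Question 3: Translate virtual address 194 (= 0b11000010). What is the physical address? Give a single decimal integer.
Answer: 418

Derivation:
vaddr = 194 = 0b11000010
Split: l1_idx=6, l2_idx=0, offset=2
L1[6] = 0
L2[0][0] = 52
paddr = 52 * 8 + 2 = 418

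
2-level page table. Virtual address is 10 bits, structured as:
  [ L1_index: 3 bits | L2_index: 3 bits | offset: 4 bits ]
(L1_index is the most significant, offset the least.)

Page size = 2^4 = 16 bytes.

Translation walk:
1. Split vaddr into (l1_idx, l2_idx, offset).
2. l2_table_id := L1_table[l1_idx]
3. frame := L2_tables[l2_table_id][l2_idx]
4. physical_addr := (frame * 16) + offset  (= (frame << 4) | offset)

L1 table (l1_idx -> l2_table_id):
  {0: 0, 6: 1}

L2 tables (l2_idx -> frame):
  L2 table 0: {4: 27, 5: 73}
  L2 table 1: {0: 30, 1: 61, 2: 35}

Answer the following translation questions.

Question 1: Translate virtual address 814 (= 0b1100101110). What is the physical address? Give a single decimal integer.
vaddr = 814 = 0b1100101110
Split: l1_idx=6, l2_idx=2, offset=14
L1[6] = 1
L2[1][2] = 35
paddr = 35 * 16 + 14 = 574

Answer: 574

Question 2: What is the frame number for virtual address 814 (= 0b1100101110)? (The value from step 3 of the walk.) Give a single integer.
Answer: 35

Derivation:
vaddr = 814: l1_idx=6, l2_idx=2
L1[6] = 1; L2[1][2] = 35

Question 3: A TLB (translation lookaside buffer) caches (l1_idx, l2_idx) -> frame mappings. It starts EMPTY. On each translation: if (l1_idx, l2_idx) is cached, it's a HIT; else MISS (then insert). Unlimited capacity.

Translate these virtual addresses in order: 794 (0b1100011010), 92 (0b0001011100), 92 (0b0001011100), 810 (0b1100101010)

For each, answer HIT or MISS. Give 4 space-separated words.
Answer: MISS MISS HIT MISS

Derivation:
vaddr=794: (6,1) not in TLB -> MISS, insert
vaddr=92: (0,5) not in TLB -> MISS, insert
vaddr=92: (0,5) in TLB -> HIT
vaddr=810: (6,2) not in TLB -> MISS, insert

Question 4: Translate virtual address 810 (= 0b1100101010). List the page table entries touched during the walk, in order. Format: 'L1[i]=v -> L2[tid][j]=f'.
vaddr = 810 = 0b1100101010
Split: l1_idx=6, l2_idx=2, offset=10

Answer: L1[6]=1 -> L2[1][2]=35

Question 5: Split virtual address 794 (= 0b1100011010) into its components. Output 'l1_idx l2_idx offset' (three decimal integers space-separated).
vaddr = 794 = 0b1100011010
  top 3 bits -> l1_idx = 6
  next 3 bits -> l2_idx = 1
  bottom 4 bits -> offset = 10

Answer: 6 1 10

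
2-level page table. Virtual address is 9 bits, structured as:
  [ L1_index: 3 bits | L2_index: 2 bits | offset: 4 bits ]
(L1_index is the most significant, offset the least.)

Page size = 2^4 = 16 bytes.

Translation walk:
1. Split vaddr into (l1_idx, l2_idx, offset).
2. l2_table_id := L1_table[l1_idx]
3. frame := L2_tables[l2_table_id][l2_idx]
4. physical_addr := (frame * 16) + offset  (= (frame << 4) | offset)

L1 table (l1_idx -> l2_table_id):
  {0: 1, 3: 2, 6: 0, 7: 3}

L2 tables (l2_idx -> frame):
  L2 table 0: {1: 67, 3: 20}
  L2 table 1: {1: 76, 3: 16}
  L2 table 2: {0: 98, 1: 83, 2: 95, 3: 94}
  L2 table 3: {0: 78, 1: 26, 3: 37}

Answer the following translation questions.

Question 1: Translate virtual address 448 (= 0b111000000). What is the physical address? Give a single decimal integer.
Answer: 1248

Derivation:
vaddr = 448 = 0b111000000
Split: l1_idx=7, l2_idx=0, offset=0
L1[7] = 3
L2[3][0] = 78
paddr = 78 * 16 + 0 = 1248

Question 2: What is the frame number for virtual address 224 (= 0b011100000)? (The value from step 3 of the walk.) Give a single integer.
vaddr = 224: l1_idx=3, l2_idx=2
L1[3] = 2; L2[2][2] = 95

Answer: 95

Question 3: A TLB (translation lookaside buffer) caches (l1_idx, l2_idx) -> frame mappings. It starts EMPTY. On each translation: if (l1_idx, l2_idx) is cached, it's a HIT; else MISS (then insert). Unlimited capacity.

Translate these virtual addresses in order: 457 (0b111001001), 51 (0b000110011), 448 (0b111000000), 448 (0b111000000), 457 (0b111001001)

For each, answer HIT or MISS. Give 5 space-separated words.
Answer: MISS MISS HIT HIT HIT

Derivation:
vaddr=457: (7,0) not in TLB -> MISS, insert
vaddr=51: (0,3) not in TLB -> MISS, insert
vaddr=448: (7,0) in TLB -> HIT
vaddr=448: (7,0) in TLB -> HIT
vaddr=457: (7,0) in TLB -> HIT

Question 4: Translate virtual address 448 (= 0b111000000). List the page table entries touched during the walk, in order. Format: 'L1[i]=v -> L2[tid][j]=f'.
vaddr = 448 = 0b111000000
Split: l1_idx=7, l2_idx=0, offset=0

Answer: L1[7]=3 -> L2[3][0]=78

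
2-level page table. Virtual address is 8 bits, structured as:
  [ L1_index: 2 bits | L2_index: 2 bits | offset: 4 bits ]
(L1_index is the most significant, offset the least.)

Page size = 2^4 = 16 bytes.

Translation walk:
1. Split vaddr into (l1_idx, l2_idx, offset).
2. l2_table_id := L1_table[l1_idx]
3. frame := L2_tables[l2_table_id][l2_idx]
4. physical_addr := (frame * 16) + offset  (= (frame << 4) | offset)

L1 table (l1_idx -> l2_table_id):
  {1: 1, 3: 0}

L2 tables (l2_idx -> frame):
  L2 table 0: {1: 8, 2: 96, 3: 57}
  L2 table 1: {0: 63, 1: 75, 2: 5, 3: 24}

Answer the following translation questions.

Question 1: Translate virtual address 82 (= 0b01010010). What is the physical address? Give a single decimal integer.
vaddr = 82 = 0b01010010
Split: l1_idx=1, l2_idx=1, offset=2
L1[1] = 1
L2[1][1] = 75
paddr = 75 * 16 + 2 = 1202

Answer: 1202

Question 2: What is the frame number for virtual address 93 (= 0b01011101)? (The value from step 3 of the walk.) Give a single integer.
vaddr = 93: l1_idx=1, l2_idx=1
L1[1] = 1; L2[1][1] = 75

Answer: 75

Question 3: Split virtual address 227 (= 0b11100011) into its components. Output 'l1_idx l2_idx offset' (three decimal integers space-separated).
Answer: 3 2 3

Derivation:
vaddr = 227 = 0b11100011
  top 2 bits -> l1_idx = 3
  next 2 bits -> l2_idx = 2
  bottom 4 bits -> offset = 3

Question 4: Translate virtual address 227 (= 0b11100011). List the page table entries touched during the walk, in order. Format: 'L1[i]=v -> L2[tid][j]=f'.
Answer: L1[3]=0 -> L2[0][2]=96

Derivation:
vaddr = 227 = 0b11100011
Split: l1_idx=3, l2_idx=2, offset=3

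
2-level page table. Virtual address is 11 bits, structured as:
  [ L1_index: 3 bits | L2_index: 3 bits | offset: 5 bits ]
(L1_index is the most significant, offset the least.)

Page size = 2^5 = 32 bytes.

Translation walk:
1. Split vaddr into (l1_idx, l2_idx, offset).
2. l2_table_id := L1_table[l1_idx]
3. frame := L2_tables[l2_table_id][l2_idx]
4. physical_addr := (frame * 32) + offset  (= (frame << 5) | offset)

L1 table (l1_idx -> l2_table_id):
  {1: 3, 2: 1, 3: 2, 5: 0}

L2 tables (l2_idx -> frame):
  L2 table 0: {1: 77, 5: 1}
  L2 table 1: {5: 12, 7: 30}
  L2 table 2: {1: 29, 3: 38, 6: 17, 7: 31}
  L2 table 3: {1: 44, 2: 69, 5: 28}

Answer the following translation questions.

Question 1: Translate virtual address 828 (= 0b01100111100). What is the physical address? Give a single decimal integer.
vaddr = 828 = 0b01100111100
Split: l1_idx=3, l2_idx=1, offset=28
L1[3] = 2
L2[2][1] = 29
paddr = 29 * 32 + 28 = 956

Answer: 956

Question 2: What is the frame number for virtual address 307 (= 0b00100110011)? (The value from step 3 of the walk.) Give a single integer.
vaddr = 307: l1_idx=1, l2_idx=1
L1[1] = 3; L2[3][1] = 44

Answer: 44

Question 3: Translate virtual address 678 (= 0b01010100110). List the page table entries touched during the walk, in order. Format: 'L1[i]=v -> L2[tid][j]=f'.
vaddr = 678 = 0b01010100110
Split: l1_idx=2, l2_idx=5, offset=6

Answer: L1[2]=1 -> L2[1][5]=12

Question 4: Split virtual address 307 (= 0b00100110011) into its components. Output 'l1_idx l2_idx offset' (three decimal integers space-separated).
vaddr = 307 = 0b00100110011
  top 3 bits -> l1_idx = 1
  next 3 bits -> l2_idx = 1
  bottom 5 bits -> offset = 19

Answer: 1 1 19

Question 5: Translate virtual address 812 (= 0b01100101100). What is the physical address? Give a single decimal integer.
Answer: 940

Derivation:
vaddr = 812 = 0b01100101100
Split: l1_idx=3, l2_idx=1, offset=12
L1[3] = 2
L2[2][1] = 29
paddr = 29 * 32 + 12 = 940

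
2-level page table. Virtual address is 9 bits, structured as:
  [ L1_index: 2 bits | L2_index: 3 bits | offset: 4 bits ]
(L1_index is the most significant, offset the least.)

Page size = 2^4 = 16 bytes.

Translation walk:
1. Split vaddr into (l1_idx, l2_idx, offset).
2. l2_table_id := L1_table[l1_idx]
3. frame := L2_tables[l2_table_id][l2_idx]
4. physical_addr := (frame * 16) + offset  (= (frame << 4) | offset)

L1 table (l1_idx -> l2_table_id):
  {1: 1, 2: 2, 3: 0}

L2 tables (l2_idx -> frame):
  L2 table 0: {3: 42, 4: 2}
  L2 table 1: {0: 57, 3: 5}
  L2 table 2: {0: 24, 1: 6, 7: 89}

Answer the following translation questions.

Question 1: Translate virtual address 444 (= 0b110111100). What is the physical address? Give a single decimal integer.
Answer: 684

Derivation:
vaddr = 444 = 0b110111100
Split: l1_idx=3, l2_idx=3, offset=12
L1[3] = 0
L2[0][3] = 42
paddr = 42 * 16 + 12 = 684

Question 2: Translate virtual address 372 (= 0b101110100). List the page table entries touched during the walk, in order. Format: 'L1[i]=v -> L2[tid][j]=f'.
Answer: L1[2]=2 -> L2[2][7]=89

Derivation:
vaddr = 372 = 0b101110100
Split: l1_idx=2, l2_idx=7, offset=4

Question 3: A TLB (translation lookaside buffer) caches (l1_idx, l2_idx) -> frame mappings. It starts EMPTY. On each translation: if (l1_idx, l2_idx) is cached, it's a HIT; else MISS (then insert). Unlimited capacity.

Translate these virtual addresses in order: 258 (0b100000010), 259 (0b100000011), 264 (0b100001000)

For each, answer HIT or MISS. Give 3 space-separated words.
Answer: MISS HIT HIT

Derivation:
vaddr=258: (2,0) not in TLB -> MISS, insert
vaddr=259: (2,0) in TLB -> HIT
vaddr=264: (2,0) in TLB -> HIT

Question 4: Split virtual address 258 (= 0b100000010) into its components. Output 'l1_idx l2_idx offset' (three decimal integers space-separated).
Answer: 2 0 2

Derivation:
vaddr = 258 = 0b100000010
  top 2 bits -> l1_idx = 2
  next 3 bits -> l2_idx = 0
  bottom 4 bits -> offset = 2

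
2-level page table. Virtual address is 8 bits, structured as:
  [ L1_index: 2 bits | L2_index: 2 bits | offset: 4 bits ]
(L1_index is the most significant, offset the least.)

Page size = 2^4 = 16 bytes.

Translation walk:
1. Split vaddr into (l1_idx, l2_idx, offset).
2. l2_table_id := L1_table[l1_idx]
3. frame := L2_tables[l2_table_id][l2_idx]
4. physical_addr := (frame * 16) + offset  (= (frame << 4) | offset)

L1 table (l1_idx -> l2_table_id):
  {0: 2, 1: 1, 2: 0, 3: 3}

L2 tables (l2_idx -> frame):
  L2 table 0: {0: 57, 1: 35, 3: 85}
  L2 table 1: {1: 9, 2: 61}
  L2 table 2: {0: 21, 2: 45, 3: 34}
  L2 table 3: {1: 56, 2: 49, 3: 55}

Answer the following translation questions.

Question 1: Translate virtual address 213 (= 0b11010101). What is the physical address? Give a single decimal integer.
vaddr = 213 = 0b11010101
Split: l1_idx=3, l2_idx=1, offset=5
L1[3] = 3
L2[3][1] = 56
paddr = 56 * 16 + 5 = 901

Answer: 901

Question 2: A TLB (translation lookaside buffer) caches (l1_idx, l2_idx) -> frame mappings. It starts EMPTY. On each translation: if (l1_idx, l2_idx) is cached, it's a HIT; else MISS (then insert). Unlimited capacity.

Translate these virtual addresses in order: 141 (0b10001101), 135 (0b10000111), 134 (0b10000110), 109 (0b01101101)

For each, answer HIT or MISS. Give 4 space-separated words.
Answer: MISS HIT HIT MISS

Derivation:
vaddr=141: (2,0) not in TLB -> MISS, insert
vaddr=135: (2,0) in TLB -> HIT
vaddr=134: (2,0) in TLB -> HIT
vaddr=109: (1,2) not in TLB -> MISS, insert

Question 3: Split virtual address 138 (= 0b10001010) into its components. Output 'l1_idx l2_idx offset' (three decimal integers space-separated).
vaddr = 138 = 0b10001010
  top 2 bits -> l1_idx = 2
  next 2 bits -> l2_idx = 0
  bottom 4 bits -> offset = 10

Answer: 2 0 10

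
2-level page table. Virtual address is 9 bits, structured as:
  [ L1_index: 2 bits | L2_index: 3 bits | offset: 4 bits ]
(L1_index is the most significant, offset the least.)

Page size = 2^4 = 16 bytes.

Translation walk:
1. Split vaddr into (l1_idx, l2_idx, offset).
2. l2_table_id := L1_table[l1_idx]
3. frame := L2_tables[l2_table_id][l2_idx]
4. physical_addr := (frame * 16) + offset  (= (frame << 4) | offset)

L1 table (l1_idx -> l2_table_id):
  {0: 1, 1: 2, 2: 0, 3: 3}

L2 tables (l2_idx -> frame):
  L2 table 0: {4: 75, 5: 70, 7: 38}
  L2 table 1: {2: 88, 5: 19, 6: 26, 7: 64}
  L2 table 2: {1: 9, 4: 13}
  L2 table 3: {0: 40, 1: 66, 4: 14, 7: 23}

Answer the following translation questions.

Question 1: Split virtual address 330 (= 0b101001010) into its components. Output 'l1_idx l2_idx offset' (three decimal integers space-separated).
vaddr = 330 = 0b101001010
  top 2 bits -> l1_idx = 2
  next 3 bits -> l2_idx = 4
  bottom 4 bits -> offset = 10

Answer: 2 4 10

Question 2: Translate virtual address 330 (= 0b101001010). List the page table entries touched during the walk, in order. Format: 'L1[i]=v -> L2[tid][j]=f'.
Answer: L1[2]=0 -> L2[0][4]=75

Derivation:
vaddr = 330 = 0b101001010
Split: l1_idx=2, l2_idx=4, offset=10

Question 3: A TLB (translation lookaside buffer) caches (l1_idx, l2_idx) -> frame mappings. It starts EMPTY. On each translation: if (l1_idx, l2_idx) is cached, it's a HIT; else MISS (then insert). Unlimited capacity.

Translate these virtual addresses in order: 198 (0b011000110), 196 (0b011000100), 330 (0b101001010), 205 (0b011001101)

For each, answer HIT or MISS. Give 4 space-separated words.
Answer: MISS HIT MISS HIT

Derivation:
vaddr=198: (1,4) not in TLB -> MISS, insert
vaddr=196: (1,4) in TLB -> HIT
vaddr=330: (2,4) not in TLB -> MISS, insert
vaddr=205: (1,4) in TLB -> HIT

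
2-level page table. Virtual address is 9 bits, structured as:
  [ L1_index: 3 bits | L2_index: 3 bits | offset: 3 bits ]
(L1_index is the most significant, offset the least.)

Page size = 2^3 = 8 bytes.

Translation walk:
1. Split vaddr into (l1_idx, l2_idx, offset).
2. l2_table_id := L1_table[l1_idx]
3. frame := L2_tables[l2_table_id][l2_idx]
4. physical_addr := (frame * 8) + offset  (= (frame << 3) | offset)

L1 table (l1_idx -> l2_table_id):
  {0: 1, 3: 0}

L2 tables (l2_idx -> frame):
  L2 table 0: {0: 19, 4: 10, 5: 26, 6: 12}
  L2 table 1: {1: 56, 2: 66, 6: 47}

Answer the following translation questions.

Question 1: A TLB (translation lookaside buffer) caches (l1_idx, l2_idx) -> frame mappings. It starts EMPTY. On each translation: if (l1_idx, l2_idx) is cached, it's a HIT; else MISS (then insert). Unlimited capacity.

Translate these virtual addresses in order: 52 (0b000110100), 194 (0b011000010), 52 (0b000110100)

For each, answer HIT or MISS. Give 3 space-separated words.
Answer: MISS MISS HIT

Derivation:
vaddr=52: (0,6) not in TLB -> MISS, insert
vaddr=194: (3,0) not in TLB -> MISS, insert
vaddr=52: (0,6) in TLB -> HIT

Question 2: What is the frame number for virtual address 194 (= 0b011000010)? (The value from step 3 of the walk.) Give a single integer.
vaddr = 194: l1_idx=3, l2_idx=0
L1[3] = 0; L2[0][0] = 19

Answer: 19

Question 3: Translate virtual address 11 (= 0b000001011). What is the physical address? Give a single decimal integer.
vaddr = 11 = 0b000001011
Split: l1_idx=0, l2_idx=1, offset=3
L1[0] = 1
L2[1][1] = 56
paddr = 56 * 8 + 3 = 451

Answer: 451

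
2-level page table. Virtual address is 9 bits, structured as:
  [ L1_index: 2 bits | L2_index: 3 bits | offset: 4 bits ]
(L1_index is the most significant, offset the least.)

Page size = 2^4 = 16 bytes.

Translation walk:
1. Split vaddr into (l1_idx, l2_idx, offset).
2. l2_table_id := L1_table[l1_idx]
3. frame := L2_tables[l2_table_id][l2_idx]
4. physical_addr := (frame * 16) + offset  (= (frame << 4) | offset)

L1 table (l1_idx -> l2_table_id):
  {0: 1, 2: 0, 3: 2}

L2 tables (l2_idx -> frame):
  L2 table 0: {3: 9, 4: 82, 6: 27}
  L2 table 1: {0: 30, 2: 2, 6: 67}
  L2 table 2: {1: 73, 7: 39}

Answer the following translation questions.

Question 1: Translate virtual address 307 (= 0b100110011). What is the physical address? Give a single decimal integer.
vaddr = 307 = 0b100110011
Split: l1_idx=2, l2_idx=3, offset=3
L1[2] = 0
L2[0][3] = 9
paddr = 9 * 16 + 3 = 147

Answer: 147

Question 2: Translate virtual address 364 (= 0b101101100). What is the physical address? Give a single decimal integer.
vaddr = 364 = 0b101101100
Split: l1_idx=2, l2_idx=6, offset=12
L1[2] = 0
L2[0][6] = 27
paddr = 27 * 16 + 12 = 444

Answer: 444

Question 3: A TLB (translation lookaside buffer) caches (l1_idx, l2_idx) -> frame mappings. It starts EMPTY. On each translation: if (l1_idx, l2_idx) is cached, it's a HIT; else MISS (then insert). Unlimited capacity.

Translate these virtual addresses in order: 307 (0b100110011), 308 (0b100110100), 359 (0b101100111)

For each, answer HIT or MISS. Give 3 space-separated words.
vaddr=307: (2,3) not in TLB -> MISS, insert
vaddr=308: (2,3) in TLB -> HIT
vaddr=359: (2,6) not in TLB -> MISS, insert

Answer: MISS HIT MISS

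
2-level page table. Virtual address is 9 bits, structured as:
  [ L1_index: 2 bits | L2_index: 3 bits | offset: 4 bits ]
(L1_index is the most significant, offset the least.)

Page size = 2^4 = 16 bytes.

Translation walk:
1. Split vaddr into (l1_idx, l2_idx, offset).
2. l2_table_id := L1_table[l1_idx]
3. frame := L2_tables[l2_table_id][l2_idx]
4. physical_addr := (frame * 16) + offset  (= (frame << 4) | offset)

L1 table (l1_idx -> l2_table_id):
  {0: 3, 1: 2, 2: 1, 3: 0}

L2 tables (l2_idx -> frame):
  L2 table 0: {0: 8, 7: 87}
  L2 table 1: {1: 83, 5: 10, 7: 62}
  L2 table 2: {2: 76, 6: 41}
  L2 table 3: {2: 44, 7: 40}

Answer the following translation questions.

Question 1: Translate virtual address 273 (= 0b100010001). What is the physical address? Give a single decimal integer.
vaddr = 273 = 0b100010001
Split: l1_idx=2, l2_idx=1, offset=1
L1[2] = 1
L2[1][1] = 83
paddr = 83 * 16 + 1 = 1329

Answer: 1329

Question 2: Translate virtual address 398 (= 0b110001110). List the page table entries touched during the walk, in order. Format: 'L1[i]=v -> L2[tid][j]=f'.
Answer: L1[3]=0 -> L2[0][0]=8

Derivation:
vaddr = 398 = 0b110001110
Split: l1_idx=3, l2_idx=0, offset=14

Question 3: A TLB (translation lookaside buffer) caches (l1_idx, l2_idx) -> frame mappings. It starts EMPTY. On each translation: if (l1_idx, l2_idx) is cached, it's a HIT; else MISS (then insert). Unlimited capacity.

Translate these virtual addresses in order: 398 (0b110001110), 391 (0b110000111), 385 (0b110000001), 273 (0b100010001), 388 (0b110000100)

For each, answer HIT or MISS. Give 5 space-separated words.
vaddr=398: (3,0) not in TLB -> MISS, insert
vaddr=391: (3,0) in TLB -> HIT
vaddr=385: (3,0) in TLB -> HIT
vaddr=273: (2,1) not in TLB -> MISS, insert
vaddr=388: (3,0) in TLB -> HIT

Answer: MISS HIT HIT MISS HIT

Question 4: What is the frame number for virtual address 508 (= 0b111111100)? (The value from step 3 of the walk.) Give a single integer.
Answer: 87

Derivation:
vaddr = 508: l1_idx=3, l2_idx=7
L1[3] = 0; L2[0][7] = 87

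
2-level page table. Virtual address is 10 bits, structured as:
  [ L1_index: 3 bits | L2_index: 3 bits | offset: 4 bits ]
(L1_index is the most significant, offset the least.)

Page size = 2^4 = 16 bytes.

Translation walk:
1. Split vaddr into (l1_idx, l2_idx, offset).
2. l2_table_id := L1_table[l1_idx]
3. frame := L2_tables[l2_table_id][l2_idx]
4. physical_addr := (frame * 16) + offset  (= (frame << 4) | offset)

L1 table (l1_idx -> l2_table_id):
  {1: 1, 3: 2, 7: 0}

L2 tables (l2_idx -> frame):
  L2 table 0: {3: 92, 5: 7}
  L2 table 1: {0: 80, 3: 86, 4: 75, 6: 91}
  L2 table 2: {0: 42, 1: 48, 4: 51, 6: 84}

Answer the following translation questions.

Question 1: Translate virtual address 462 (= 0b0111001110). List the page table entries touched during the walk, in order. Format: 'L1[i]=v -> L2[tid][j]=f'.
Answer: L1[3]=2 -> L2[2][4]=51

Derivation:
vaddr = 462 = 0b0111001110
Split: l1_idx=3, l2_idx=4, offset=14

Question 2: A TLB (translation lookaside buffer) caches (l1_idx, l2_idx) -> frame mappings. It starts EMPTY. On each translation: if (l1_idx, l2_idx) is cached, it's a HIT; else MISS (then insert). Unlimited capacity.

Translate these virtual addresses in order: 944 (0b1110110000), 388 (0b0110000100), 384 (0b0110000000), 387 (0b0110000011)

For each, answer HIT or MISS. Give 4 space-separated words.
Answer: MISS MISS HIT HIT

Derivation:
vaddr=944: (7,3) not in TLB -> MISS, insert
vaddr=388: (3,0) not in TLB -> MISS, insert
vaddr=384: (3,0) in TLB -> HIT
vaddr=387: (3,0) in TLB -> HIT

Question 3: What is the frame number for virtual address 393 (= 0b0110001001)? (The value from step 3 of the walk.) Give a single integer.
Answer: 42

Derivation:
vaddr = 393: l1_idx=3, l2_idx=0
L1[3] = 2; L2[2][0] = 42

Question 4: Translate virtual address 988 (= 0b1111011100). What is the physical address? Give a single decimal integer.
vaddr = 988 = 0b1111011100
Split: l1_idx=7, l2_idx=5, offset=12
L1[7] = 0
L2[0][5] = 7
paddr = 7 * 16 + 12 = 124

Answer: 124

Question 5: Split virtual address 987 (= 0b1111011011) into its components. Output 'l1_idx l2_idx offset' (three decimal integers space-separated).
Answer: 7 5 11

Derivation:
vaddr = 987 = 0b1111011011
  top 3 bits -> l1_idx = 7
  next 3 bits -> l2_idx = 5
  bottom 4 bits -> offset = 11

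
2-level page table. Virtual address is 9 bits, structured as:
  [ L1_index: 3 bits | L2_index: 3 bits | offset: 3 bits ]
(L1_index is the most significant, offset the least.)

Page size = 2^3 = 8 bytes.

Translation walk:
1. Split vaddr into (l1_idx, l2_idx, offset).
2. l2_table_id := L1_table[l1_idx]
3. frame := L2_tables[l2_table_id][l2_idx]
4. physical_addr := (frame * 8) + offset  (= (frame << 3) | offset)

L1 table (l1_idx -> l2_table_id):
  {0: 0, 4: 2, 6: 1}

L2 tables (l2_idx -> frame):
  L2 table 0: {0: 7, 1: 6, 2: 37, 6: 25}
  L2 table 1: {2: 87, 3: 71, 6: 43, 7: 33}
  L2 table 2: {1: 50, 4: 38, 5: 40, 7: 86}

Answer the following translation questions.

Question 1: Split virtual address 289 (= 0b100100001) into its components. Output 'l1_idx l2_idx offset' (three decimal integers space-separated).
Answer: 4 4 1

Derivation:
vaddr = 289 = 0b100100001
  top 3 bits -> l1_idx = 4
  next 3 bits -> l2_idx = 4
  bottom 3 bits -> offset = 1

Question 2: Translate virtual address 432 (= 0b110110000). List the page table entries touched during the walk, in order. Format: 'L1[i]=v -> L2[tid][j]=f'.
vaddr = 432 = 0b110110000
Split: l1_idx=6, l2_idx=6, offset=0

Answer: L1[6]=1 -> L2[1][6]=43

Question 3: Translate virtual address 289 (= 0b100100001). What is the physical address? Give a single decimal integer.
Answer: 305

Derivation:
vaddr = 289 = 0b100100001
Split: l1_idx=4, l2_idx=4, offset=1
L1[4] = 2
L2[2][4] = 38
paddr = 38 * 8 + 1 = 305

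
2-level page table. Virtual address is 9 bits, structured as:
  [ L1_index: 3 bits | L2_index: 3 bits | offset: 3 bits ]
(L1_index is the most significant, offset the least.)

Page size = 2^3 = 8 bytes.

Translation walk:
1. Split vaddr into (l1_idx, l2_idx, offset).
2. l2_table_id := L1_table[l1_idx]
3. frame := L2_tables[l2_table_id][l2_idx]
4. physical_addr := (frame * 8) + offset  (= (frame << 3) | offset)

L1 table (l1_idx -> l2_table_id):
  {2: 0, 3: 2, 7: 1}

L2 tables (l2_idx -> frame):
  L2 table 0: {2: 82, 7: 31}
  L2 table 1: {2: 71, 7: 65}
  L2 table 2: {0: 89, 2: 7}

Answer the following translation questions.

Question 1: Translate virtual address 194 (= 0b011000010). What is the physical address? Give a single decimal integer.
Answer: 714

Derivation:
vaddr = 194 = 0b011000010
Split: l1_idx=3, l2_idx=0, offset=2
L1[3] = 2
L2[2][0] = 89
paddr = 89 * 8 + 2 = 714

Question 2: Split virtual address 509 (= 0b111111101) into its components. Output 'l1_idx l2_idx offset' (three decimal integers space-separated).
Answer: 7 7 5

Derivation:
vaddr = 509 = 0b111111101
  top 3 bits -> l1_idx = 7
  next 3 bits -> l2_idx = 7
  bottom 3 bits -> offset = 5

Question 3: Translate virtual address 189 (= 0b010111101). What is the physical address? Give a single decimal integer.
Answer: 253

Derivation:
vaddr = 189 = 0b010111101
Split: l1_idx=2, l2_idx=7, offset=5
L1[2] = 0
L2[0][7] = 31
paddr = 31 * 8 + 5 = 253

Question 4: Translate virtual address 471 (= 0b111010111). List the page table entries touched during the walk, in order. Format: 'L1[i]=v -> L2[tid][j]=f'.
Answer: L1[7]=1 -> L2[1][2]=71

Derivation:
vaddr = 471 = 0b111010111
Split: l1_idx=7, l2_idx=2, offset=7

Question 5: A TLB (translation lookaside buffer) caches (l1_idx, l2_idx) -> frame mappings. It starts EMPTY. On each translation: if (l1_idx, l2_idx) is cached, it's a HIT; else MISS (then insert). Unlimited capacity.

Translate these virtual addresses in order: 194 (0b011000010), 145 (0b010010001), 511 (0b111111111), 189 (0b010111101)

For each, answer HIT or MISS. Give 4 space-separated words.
Answer: MISS MISS MISS MISS

Derivation:
vaddr=194: (3,0) not in TLB -> MISS, insert
vaddr=145: (2,2) not in TLB -> MISS, insert
vaddr=511: (7,7) not in TLB -> MISS, insert
vaddr=189: (2,7) not in TLB -> MISS, insert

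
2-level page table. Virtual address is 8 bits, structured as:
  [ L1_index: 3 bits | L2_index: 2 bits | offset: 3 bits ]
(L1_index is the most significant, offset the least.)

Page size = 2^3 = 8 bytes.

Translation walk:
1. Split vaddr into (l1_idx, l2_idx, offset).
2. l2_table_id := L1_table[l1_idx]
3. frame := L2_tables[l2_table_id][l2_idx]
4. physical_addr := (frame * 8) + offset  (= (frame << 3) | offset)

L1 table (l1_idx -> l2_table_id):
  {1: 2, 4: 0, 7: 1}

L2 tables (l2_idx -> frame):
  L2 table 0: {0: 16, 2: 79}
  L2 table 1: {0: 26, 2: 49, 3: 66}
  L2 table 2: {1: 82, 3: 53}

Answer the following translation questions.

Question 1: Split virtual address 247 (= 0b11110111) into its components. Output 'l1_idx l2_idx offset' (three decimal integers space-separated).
Answer: 7 2 7

Derivation:
vaddr = 247 = 0b11110111
  top 3 bits -> l1_idx = 7
  next 2 bits -> l2_idx = 2
  bottom 3 bits -> offset = 7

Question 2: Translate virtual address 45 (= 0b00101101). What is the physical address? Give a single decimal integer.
vaddr = 45 = 0b00101101
Split: l1_idx=1, l2_idx=1, offset=5
L1[1] = 2
L2[2][1] = 82
paddr = 82 * 8 + 5 = 661

Answer: 661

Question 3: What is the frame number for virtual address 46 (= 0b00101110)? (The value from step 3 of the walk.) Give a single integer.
vaddr = 46: l1_idx=1, l2_idx=1
L1[1] = 2; L2[2][1] = 82

Answer: 82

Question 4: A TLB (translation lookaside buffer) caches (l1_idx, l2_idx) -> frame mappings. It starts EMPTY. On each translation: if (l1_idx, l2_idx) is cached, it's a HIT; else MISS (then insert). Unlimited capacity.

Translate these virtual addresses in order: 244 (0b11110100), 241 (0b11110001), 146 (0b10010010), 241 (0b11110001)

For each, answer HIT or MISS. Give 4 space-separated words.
Answer: MISS HIT MISS HIT

Derivation:
vaddr=244: (7,2) not in TLB -> MISS, insert
vaddr=241: (7,2) in TLB -> HIT
vaddr=146: (4,2) not in TLB -> MISS, insert
vaddr=241: (7,2) in TLB -> HIT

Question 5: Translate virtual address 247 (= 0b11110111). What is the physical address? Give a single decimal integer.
vaddr = 247 = 0b11110111
Split: l1_idx=7, l2_idx=2, offset=7
L1[7] = 1
L2[1][2] = 49
paddr = 49 * 8 + 7 = 399

Answer: 399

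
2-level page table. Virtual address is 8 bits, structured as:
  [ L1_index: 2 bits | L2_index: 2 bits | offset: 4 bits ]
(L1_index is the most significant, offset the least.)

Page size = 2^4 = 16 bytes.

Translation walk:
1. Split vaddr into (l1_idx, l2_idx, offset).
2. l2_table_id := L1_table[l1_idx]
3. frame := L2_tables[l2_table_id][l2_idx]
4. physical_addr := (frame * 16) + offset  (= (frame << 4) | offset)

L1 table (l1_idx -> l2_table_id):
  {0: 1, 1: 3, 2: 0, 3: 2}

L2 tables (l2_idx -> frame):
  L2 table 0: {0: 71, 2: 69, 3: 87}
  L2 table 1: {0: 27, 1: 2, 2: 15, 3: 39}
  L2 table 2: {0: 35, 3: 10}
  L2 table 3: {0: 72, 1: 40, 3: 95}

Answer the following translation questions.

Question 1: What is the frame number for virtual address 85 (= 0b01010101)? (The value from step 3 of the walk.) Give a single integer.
Answer: 40

Derivation:
vaddr = 85: l1_idx=1, l2_idx=1
L1[1] = 3; L2[3][1] = 40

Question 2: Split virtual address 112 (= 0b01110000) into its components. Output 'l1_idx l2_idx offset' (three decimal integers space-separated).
vaddr = 112 = 0b01110000
  top 2 bits -> l1_idx = 1
  next 2 bits -> l2_idx = 3
  bottom 4 bits -> offset = 0

Answer: 1 3 0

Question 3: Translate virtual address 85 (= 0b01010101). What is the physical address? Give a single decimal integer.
Answer: 645

Derivation:
vaddr = 85 = 0b01010101
Split: l1_idx=1, l2_idx=1, offset=5
L1[1] = 3
L2[3][1] = 40
paddr = 40 * 16 + 5 = 645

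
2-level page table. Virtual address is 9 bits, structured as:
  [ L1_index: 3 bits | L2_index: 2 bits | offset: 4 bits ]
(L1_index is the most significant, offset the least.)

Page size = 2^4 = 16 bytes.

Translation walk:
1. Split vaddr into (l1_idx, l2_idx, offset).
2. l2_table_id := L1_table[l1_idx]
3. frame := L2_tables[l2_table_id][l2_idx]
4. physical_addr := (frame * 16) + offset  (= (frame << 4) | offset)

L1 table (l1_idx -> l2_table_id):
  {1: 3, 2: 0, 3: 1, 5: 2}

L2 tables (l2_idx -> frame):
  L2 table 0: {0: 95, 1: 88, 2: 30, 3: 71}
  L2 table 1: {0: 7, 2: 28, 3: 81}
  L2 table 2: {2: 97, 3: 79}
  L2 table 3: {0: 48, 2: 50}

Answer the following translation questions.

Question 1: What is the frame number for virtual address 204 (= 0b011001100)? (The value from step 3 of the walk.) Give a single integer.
Answer: 7

Derivation:
vaddr = 204: l1_idx=3, l2_idx=0
L1[3] = 1; L2[1][0] = 7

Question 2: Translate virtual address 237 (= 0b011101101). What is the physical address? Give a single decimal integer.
Answer: 461

Derivation:
vaddr = 237 = 0b011101101
Split: l1_idx=3, l2_idx=2, offset=13
L1[3] = 1
L2[1][2] = 28
paddr = 28 * 16 + 13 = 461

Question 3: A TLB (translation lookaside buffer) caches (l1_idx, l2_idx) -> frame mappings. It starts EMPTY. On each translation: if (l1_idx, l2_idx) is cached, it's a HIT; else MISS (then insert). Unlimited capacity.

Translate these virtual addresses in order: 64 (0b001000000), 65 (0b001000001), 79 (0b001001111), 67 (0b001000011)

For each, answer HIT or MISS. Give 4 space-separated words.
Answer: MISS HIT HIT HIT

Derivation:
vaddr=64: (1,0) not in TLB -> MISS, insert
vaddr=65: (1,0) in TLB -> HIT
vaddr=79: (1,0) in TLB -> HIT
vaddr=67: (1,0) in TLB -> HIT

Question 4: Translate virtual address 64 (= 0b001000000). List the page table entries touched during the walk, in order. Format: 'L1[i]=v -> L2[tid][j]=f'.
Answer: L1[1]=3 -> L2[3][0]=48

Derivation:
vaddr = 64 = 0b001000000
Split: l1_idx=1, l2_idx=0, offset=0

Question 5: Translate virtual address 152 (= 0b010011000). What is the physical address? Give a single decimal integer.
Answer: 1416

Derivation:
vaddr = 152 = 0b010011000
Split: l1_idx=2, l2_idx=1, offset=8
L1[2] = 0
L2[0][1] = 88
paddr = 88 * 16 + 8 = 1416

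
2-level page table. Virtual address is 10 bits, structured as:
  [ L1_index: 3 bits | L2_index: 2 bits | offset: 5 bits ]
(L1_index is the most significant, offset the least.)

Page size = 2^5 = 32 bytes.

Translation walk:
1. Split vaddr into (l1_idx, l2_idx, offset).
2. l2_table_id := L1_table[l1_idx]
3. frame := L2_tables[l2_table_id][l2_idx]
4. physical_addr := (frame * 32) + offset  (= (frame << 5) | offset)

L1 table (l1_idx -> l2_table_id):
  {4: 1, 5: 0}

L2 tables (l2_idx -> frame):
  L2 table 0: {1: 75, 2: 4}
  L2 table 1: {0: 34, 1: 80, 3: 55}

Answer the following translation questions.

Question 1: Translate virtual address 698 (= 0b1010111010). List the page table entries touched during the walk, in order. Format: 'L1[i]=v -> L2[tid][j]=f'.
Answer: L1[5]=0 -> L2[0][1]=75

Derivation:
vaddr = 698 = 0b1010111010
Split: l1_idx=5, l2_idx=1, offset=26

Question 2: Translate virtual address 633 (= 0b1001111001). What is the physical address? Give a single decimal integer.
Answer: 1785

Derivation:
vaddr = 633 = 0b1001111001
Split: l1_idx=4, l2_idx=3, offset=25
L1[4] = 1
L2[1][3] = 55
paddr = 55 * 32 + 25 = 1785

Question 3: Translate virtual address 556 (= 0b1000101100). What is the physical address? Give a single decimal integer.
Answer: 2572

Derivation:
vaddr = 556 = 0b1000101100
Split: l1_idx=4, l2_idx=1, offset=12
L1[4] = 1
L2[1][1] = 80
paddr = 80 * 32 + 12 = 2572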